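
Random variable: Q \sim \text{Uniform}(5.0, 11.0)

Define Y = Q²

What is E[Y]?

E[Q²] = Var(Q) + (E[Q])² = 3 + 64 = 67

67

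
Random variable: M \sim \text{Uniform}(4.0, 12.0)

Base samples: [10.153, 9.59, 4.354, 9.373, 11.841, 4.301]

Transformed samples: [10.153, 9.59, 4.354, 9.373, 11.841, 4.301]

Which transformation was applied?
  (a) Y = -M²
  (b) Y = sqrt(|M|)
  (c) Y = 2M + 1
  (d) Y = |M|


Checking option (d) Y = |M|:
  M = 10.153 -> Y = 10.153 ✓
  M = 9.59 -> Y = 9.59 ✓
  M = 4.354 -> Y = 4.354 ✓
All samples match this transformation.

(d) |M|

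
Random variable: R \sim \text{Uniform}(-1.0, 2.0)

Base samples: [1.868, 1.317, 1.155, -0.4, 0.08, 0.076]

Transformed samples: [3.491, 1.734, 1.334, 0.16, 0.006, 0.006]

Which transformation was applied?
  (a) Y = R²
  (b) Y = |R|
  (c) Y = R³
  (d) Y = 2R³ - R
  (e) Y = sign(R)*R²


Checking option (a) Y = R²:
  R = 1.868 -> Y = 3.491 ✓
  R = 1.317 -> Y = 1.734 ✓
  R = 1.155 -> Y = 1.334 ✓
All samples match this transformation.

(a) R²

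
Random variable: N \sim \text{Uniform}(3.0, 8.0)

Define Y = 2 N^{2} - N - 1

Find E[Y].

E[Y] = 2*E[N²] - 1*E[N] - 1
E[N] = 5.5
E[N²] = Var(N) + (E[N])² = 2.0833333 + 30.25 = 32.333333
E[Y] = 2*32.333333 - 1*5.5 - 1 = 58.166667

58.166667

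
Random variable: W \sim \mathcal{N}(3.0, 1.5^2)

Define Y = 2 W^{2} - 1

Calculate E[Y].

E[Y] = 2*E[W²] - 1
E[W] = 3
E[W²] = Var(W) + (E[W])² = 2.25 + 9 = 11.25
E[Y] = 2*11.25 - 1 = 21.5

21.5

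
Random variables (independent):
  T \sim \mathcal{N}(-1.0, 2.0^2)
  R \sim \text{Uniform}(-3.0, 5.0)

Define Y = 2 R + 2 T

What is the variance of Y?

For independent RVs: Var(aX + bY) = a²Var(X) + b²Var(Y)
Var(T) = 4
Var(R) = 5.3333333
Var(Y) = 2²*4 + 2²*5.3333333
= 4*4 + 4*5.3333333 = 37.333333

37.333333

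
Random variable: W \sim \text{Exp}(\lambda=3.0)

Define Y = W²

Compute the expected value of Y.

Using E[X²] = Var(X) + (E[X])²:
E[W] = 0.33333333
Var(W) = 1/3.0^2 = 0.11111111
E[W²] = 0.11111111 + 0.33333333² = 0.11111111 + 0.11111111 = 0.22222222

0.22222222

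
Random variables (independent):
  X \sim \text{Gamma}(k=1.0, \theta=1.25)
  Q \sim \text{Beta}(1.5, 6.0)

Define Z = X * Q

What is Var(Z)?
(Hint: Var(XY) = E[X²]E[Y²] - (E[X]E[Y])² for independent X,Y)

Var(XY) = E[X²]E[Y²] - (E[X]E[Y])²
E[X] = 1.25, Var(X) = 1.5625
E[Q] = 0.2, Var(Q) = 0.018823529
E[X²] = 1.5625 + 1.25² = 3.125
E[Q²] = 0.018823529 + 0.2² = 0.058823529
Var(Z) = 3.125*0.058823529 - (1.25*0.2)²
= 0.18382353 - 0.0625 = 0.12132353

0.12132353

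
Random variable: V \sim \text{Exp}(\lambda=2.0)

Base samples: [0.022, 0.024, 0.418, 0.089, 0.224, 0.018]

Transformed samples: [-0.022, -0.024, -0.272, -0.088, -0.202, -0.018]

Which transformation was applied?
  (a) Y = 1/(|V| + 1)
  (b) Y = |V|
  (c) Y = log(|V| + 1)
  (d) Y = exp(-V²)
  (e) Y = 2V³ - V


Checking option (e) Y = 2V³ - V:
  V = 0.022 -> Y = -0.022 ✓
  V = 0.024 -> Y = -0.024 ✓
  V = 0.418 -> Y = -0.272 ✓
All samples match this transformation.

(e) 2V³ - V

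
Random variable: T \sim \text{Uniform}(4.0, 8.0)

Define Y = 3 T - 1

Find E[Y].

For Y = 3T - 1:
E[Y] = 3 * E[T] - 1
E[T] = (4 + 8)/2 = 6
E[Y] = 3 * 6 - 1 = 17

17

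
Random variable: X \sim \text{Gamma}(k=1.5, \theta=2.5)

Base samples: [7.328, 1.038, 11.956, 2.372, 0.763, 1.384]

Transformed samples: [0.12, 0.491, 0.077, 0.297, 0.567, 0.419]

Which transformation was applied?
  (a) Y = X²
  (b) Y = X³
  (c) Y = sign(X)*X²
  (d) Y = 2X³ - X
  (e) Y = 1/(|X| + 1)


Checking option (e) Y = 1/(|X| + 1):
  X = 7.328 -> Y = 0.12 ✓
  X = 1.038 -> Y = 0.491 ✓
  X = 11.956 -> Y = 0.077 ✓
All samples match this transformation.

(e) 1/(|X| + 1)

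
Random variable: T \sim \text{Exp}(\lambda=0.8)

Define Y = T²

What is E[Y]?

Using E[X²] = Var(X) + (E[X])²:
E[T] = 1.25
Var(T) = 1/0.8^2 = 1.5625
E[T²] = 1.5625 + 1.25² = 1.5625 + 1.5625 = 3.125

3.125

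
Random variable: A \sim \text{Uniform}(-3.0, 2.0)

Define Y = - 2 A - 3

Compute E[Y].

For Y = -2A - 3:
E[Y] = -2 * E[A] - 3
E[A] = (-3 + 2)/2 = -0.5
E[Y] = -2 * (-0.5) - 3 = -2

-2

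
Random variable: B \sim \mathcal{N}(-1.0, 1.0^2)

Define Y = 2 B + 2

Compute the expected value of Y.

For Y = 2B + 2:
E[Y] = 2 * E[B] + 2
E[B] = -1.0 = -1
E[Y] = 2 * (-1) + 2 = 0

0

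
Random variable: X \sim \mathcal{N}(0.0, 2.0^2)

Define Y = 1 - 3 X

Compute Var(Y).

For Y = aX + b: Var(Y) = a² * Var(X)
Var(X) = 2.0^2 = 4
Var(Y) = (-3)² * 4 = 9 * 4 = 36

36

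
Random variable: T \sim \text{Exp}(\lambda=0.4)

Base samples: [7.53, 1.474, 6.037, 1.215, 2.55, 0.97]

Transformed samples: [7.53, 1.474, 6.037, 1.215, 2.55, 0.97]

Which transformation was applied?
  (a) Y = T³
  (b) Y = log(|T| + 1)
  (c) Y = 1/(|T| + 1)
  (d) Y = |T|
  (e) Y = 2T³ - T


Checking option (d) Y = |T|:
  T = 7.53 -> Y = 7.53 ✓
  T = 1.474 -> Y = 1.474 ✓
  T = 6.037 -> Y = 6.037 ✓
All samples match this transformation.

(d) |T|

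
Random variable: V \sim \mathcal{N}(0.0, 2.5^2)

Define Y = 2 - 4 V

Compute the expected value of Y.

For Y = -4V + 2:
E[Y] = -4 * E[V] + 2
E[V] = 0.0 = 0
E[Y] = -4 * 0 + 2 = 2

2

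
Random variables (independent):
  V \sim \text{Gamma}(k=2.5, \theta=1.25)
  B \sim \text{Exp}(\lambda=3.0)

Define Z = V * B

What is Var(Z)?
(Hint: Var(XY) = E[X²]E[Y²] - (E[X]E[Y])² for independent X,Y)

Var(XY) = E[X²]E[Y²] - (E[X]E[Y])²
E[V] = 3.125, Var(V) = 3.90625
E[B] = 0.33333333, Var(B) = 0.11111111
E[V²] = 3.90625 + 3.125² = 13.671875
E[B²] = 0.11111111 + 0.33333333² = 0.22222222
Var(Z) = 13.671875*0.22222222 - (3.125*0.33333333)²
= 3.0381944 - 1.0850694 = 1.953125

1.953125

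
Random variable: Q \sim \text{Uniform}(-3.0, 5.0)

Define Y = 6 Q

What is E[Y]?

For Y = 6Q:
E[Y] = 6 * E[Q]
E[Q] = (-3 + 5)/2 = 1
E[Y] = 6 * 1 = 6

6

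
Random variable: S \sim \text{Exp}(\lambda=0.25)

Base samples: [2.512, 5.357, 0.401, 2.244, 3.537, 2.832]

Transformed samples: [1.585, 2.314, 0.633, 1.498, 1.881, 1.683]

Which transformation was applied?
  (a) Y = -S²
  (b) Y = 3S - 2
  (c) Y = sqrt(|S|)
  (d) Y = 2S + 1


Checking option (c) Y = sqrt(|S|):
  S = 2.512 -> Y = 1.585 ✓
  S = 5.357 -> Y = 2.314 ✓
  S = 0.401 -> Y = 0.633 ✓
All samples match this transformation.

(c) sqrt(|S|)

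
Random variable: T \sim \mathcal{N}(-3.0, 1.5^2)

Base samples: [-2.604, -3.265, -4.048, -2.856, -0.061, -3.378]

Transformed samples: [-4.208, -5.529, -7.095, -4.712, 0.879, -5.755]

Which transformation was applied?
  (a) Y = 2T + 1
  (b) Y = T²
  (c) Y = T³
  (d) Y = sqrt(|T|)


Checking option (a) Y = 2T + 1:
  T = -2.604 -> Y = -4.208 ✓
  T = -3.265 -> Y = -5.529 ✓
  T = -4.048 -> Y = -7.095 ✓
All samples match this transformation.

(a) 2T + 1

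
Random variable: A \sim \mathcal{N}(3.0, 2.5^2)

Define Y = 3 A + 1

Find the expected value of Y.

For Y = 3A + 1:
E[Y] = 3 * E[A] + 1
E[A] = 3.0 = 3
E[Y] = 3 * 3 + 1 = 10

10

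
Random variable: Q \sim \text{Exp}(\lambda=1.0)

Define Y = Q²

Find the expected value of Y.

E[Q²] = Var(Q) + (E[Q])² = 1 + 1 = 2

2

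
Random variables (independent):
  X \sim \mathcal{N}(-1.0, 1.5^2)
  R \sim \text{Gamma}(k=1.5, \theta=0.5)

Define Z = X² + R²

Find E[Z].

E[Z] = E[X²] + E[R²]
E[X²] = Var(X) + E[X]² = 2.25 + 1 = 3.25
E[R²] = Var(R) + E[R]² = 0.375 + 0.5625 = 0.9375
E[Z] = 3.25 + 0.9375 = 4.1875

4.1875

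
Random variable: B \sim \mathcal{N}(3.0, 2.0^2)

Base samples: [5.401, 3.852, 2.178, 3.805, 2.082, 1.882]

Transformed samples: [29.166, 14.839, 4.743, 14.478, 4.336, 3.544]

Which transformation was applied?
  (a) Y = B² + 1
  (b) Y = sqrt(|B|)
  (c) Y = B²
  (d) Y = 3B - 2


Checking option (c) Y = B²:
  B = 5.401 -> Y = 29.166 ✓
  B = 3.852 -> Y = 14.839 ✓
  B = 2.178 -> Y = 4.743 ✓
All samples match this transformation.

(c) B²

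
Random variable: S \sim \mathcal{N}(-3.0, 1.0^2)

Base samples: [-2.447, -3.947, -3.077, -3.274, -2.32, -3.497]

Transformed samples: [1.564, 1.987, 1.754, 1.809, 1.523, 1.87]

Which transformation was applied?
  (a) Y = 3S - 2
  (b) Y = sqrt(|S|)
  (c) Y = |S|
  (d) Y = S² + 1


Checking option (b) Y = sqrt(|S|):
  S = -2.447 -> Y = 1.564 ✓
  S = -3.947 -> Y = 1.987 ✓
  S = -3.077 -> Y = 1.754 ✓
All samples match this transformation.

(b) sqrt(|S|)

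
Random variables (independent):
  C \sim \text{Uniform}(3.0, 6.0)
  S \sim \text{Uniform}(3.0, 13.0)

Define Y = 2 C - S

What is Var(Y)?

For independent RVs: Var(aX + bY) = a²Var(X) + b²Var(Y)
Var(C) = 0.75
Var(S) = 8.3333333
Var(Y) = 2²*0.75 + (-1)²*8.3333333
= 4*0.75 + 1*8.3333333 = 11.333333

11.333333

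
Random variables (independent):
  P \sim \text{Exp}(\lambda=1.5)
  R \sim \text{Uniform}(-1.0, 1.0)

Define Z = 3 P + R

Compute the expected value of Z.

E[Z] = 3*E[P] + 1*E[R]
E[P] = 0.66666667
E[R] = 0
E[Z] = 3*0.66666667 + 1*0 = 2

2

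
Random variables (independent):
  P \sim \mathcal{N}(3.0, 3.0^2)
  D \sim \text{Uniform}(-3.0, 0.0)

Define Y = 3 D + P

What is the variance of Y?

For independent RVs: Var(aX + bY) = a²Var(X) + b²Var(Y)
Var(P) = 9
Var(D) = 0.75
Var(Y) = 1²*9 + 3²*0.75
= 1*9 + 9*0.75 = 15.75

15.75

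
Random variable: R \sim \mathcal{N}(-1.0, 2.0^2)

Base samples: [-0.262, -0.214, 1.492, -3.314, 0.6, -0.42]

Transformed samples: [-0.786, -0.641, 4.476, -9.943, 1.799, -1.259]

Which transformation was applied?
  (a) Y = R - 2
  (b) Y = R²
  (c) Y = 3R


Checking option (c) Y = 3R:
  R = -0.262 -> Y = -0.786 ✓
  R = -0.214 -> Y = -0.641 ✓
  R = 1.492 -> Y = 4.476 ✓
All samples match this transformation.

(c) 3R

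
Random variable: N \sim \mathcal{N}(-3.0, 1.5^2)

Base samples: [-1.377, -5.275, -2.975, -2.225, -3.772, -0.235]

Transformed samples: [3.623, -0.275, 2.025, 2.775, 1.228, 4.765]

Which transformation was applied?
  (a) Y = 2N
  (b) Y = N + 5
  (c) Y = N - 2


Checking option (b) Y = N + 5:
  N = -1.377 -> Y = 3.623 ✓
  N = -5.275 -> Y = -0.275 ✓
  N = -2.975 -> Y = 2.025 ✓
All samples match this transformation.

(b) N + 5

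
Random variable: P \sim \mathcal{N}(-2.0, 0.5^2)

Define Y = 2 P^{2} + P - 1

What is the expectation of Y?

E[Y] = 2*E[P²] + 1*E[P] - 1
E[P] = -2
E[P²] = Var(P) + (E[P])² = 0.25 + 4 = 4.25
E[Y] = 2*4.25 + 1*(-2) - 1 = 5.5

5.5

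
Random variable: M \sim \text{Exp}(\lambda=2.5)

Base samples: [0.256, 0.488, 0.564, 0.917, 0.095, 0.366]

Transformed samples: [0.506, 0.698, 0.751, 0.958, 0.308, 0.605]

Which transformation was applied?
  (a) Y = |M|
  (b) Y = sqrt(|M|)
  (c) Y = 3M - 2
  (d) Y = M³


Checking option (b) Y = sqrt(|M|):
  M = 0.256 -> Y = 0.506 ✓
  M = 0.488 -> Y = 0.698 ✓
  M = 0.564 -> Y = 0.751 ✓
All samples match this transformation.

(b) sqrt(|M|)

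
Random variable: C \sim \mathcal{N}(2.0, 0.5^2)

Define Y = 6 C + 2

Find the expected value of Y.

For Y = 6C + 2:
E[Y] = 6 * E[C] + 2
E[C] = 2.0 = 2
E[Y] = 6 * 2 + 2 = 14

14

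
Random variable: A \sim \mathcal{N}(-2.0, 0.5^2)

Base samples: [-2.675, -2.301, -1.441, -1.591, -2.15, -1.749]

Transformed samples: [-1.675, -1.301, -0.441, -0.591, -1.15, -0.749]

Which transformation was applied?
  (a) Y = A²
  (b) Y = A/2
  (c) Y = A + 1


Checking option (c) Y = A + 1:
  A = -2.675 -> Y = -1.675 ✓
  A = -2.301 -> Y = -1.301 ✓
  A = -1.441 -> Y = -0.441 ✓
All samples match this transformation.

(c) A + 1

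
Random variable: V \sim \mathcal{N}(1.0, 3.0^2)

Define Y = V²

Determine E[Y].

Using E[X²] = Var(X) + (E[X])²:
E[V] = 1
Var(V) = 3.0^2 = 9
E[V²] = 9 + 1² = 9 + 1 = 10

10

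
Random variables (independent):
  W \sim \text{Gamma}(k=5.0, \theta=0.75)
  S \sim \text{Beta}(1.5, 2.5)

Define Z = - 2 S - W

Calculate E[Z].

E[Z] = -1*E[W] - 2*E[S]
E[W] = 3.75
E[S] = 0.375
E[Z] = -1*3.75 - 2*0.375 = -4.5

-4.5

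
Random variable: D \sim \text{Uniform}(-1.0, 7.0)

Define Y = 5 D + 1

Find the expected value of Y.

For Y = 5D + 1:
E[Y] = 5 * E[D] + 1
E[D] = (-1 + 7)/2 = 3
E[Y] = 5 * 3 + 1 = 16

16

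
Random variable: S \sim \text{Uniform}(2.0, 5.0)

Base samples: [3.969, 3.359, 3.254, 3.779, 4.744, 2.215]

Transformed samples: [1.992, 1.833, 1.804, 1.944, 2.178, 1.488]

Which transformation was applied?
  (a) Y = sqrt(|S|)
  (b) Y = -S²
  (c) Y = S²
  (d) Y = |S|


Checking option (a) Y = sqrt(|S|):
  S = 3.969 -> Y = 1.992 ✓
  S = 3.359 -> Y = 1.833 ✓
  S = 3.254 -> Y = 1.804 ✓
All samples match this transformation.

(a) sqrt(|S|)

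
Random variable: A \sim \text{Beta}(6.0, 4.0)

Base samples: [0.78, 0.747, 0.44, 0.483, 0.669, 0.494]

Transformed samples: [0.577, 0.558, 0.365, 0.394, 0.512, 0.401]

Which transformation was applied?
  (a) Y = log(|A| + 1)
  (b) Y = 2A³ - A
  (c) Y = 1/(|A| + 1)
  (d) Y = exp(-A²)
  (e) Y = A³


Checking option (a) Y = log(|A| + 1):
  A = 0.78 -> Y = 0.577 ✓
  A = 0.747 -> Y = 0.558 ✓
  A = 0.44 -> Y = 0.365 ✓
All samples match this transformation.

(a) log(|A| + 1)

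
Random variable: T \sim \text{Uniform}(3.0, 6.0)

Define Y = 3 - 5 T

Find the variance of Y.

For Y = aT + b: Var(Y) = a² * Var(T)
Var(T) = (6 - 3)^2/12 = 0.75
Var(Y) = (-5)² * 0.75 = 25 * 0.75 = 18.75

18.75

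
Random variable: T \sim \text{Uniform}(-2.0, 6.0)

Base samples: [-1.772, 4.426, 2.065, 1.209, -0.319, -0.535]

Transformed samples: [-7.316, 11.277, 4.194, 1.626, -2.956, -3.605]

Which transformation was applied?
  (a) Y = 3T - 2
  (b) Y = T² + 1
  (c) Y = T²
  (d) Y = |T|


Checking option (a) Y = 3T - 2:
  T = -1.772 -> Y = -7.316 ✓
  T = 4.426 -> Y = 11.277 ✓
  T = 2.065 -> Y = 4.194 ✓
All samples match this transformation.

(a) 3T - 2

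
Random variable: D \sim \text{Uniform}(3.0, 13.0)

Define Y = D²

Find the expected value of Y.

Using E[X²] = Var(X) + (E[X])²:
E[D] = 8
Var(D) = (13 - 3)^2/12 = 8.3333333
E[D²] = 8.3333333 + 8² = 8.3333333 + 64 = 72.333333

72.333333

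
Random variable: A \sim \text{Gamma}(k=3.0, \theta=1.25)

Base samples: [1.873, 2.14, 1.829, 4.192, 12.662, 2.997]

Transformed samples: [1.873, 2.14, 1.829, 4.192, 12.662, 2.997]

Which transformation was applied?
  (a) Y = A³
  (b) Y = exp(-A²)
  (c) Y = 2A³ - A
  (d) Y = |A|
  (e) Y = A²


Checking option (d) Y = |A|:
  A = 1.873 -> Y = 1.873 ✓
  A = 2.14 -> Y = 2.14 ✓
  A = 1.829 -> Y = 1.829 ✓
All samples match this transformation.

(d) |A|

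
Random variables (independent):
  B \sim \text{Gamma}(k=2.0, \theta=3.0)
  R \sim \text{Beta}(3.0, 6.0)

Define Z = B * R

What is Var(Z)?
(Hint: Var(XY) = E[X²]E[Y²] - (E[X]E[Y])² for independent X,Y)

Var(XY) = E[X²]E[Y²] - (E[X]E[Y])²
E[B] = 6, Var(B) = 18
E[R] = 0.33333333, Var(R) = 0.022222222
E[B²] = 18 + 6² = 54
E[R²] = 0.022222222 + 0.33333333² = 0.13333333
Var(Z) = 54*0.13333333 - (6*0.33333333)²
= 7.2 - 4 = 3.2

3.2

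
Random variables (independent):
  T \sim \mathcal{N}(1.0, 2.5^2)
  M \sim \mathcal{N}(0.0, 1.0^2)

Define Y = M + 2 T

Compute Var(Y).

For independent RVs: Var(aX + bY) = a²Var(X) + b²Var(Y)
Var(T) = 6.25
Var(M) = 1
Var(Y) = 2²*6.25 + 1²*1
= 4*6.25 + 1*1 = 26

26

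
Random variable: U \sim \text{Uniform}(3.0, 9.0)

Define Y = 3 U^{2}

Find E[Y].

E[Y] = 3*E[U²]
E[U] = 6
E[U²] = Var(U) + (E[U])² = 3 + 36 = 39
E[Y] = 3*39 = 117

117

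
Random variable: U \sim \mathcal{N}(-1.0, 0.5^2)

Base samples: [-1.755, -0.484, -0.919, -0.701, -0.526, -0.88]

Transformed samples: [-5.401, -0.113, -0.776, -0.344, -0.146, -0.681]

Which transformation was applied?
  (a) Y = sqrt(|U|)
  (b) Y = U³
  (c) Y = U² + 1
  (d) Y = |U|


Checking option (b) Y = U³:
  U = -1.755 -> Y = -5.401 ✓
  U = -0.484 -> Y = -0.113 ✓
  U = -0.919 -> Y = -0.776 ✓
All samples match this transformation.

(b) U³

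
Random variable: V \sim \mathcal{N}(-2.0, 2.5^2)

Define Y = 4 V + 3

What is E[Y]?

For Y = 4V + 3:
E[Y] = 4 * E[V] + 3
E[V] = -2.0 = -2
E[Y] = 4 * (-2) + 3 = -5

-5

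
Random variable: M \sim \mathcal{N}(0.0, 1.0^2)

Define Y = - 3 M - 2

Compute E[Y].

For Y = -3M - 2:
E[Y] = -3 * E[M] - 2
E[M] = 0.0 = 0
E[Y] = -3 * 0 - 2 = -2

-2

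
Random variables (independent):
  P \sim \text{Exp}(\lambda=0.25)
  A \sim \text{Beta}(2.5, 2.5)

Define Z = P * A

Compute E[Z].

For independent RVs: E[XY] = E[X]*E[Y]
E[P] = 4
E[A] = 0.5
E[Z] = 4 * 0.5 = 2

2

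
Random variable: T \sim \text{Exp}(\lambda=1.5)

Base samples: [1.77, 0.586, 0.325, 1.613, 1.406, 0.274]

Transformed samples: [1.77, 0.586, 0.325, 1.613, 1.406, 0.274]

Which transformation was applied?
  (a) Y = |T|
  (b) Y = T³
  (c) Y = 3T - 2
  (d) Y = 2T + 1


Checking option (a) Y = |T|:
  T = 1.77 -> Y = 1.77 ✓
  T = 0.586 -> Y = 0.586 ✓
  T = 0.325 -> Y = 0.325 ✓
All samples match this transformation.

(a) |T|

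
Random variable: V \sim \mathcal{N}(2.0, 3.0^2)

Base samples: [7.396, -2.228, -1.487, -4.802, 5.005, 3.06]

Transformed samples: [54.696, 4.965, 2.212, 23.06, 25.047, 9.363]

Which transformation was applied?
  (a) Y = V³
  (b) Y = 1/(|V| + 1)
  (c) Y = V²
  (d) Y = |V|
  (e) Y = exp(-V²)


Checking option (c) Y = V²:
  V = 7.396 -> Y = 54.696 ✓
  V = -2.228 -> Y = 4.965 ✓
  V = -1.487 -> Y = 2.212 ✓
All samples match this transformation.

(c) V²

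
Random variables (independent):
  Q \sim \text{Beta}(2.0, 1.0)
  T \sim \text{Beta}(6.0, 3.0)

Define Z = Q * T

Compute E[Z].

For independent RVs: E[XY] = E[X]*E[Y]
E[Q] = 0.66666667
E[T] = 0.66666667
E[Z] = 0.66666667 * 0.66666667 = 0.44444444

0.44444444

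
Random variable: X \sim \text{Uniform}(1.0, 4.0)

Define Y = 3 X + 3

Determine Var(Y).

For Y = aX + b: Var(Y) = a² * Var(X)
Var(X) = (4 - 1)^2/12 = 0.75
Var(Y) = 3² * 0.75 = 9 * 0.75 = 6.75

6.75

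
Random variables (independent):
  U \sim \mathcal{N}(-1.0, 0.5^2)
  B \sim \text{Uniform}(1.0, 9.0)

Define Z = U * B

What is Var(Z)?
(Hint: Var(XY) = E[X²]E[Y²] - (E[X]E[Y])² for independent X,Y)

Var(XY) = E[X²]E[Y²] - (E[X]E[Y])²
E[U] = -1, Var(U) = 0.25
E[B] = 5, Var(B) = 5.3333333
E[U²] = 0.25 + (-1)² = 1.25
E[B²] = 5.3333333 + 5² = 30.333333
Var(Z) = 1.25*30.333333 - (-1*5)²
= 37.916667 - 25 = 12.916667

12.916667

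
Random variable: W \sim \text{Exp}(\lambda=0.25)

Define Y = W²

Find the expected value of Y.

E[W²] = Var(W) + (E[W])² = 16 + 16 = 32

32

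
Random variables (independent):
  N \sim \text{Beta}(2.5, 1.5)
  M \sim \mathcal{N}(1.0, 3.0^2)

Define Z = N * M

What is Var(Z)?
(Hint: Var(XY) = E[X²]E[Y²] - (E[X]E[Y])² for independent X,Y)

Var(XY) = E[X²]E[Y²] - (E[X]E[Y])²
E[N] = 0.625, Var(N) = 0.046875
E[M] = 1, Var(M) = 9
E[N²] = 0.046875 + 0.625² = 0.4375
E[M²] = 9 + 1² = 10
Var(Z) = 0.4375*10 - (0.625*1)²
= 4.375 - 0.390625 = 3.984375

3.984375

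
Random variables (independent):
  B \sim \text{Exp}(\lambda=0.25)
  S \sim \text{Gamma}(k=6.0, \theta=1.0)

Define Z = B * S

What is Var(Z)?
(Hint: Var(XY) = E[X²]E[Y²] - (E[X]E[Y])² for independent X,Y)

Var(XY) = E[X²]E[Y²] - (E[X]E[Y])²
E[B] = 4, Var(B) = 16
E[S] = 6, Var(S) = 6
E[B²] = 16 + 4² = 32
E[S²] = 6 + 6² = 42
Var(Z) = 32*42 - (4*6)²
= 1344 - 576 = 768

768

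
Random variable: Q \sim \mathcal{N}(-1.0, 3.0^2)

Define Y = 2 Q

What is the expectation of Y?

For Y = 2Q:
E[Y] = 2 * E[Q]
E[Q] = -1.0 = -1
E[Y] = 2 * (-1) = -2

-2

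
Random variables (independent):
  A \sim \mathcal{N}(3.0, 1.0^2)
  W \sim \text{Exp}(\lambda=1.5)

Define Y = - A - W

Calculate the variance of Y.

For independent RVs: Var(aX + bY) = a²Var(X) + b²Var(Y)
Var(A) = 1
Var(W) = 0.44444444
Var(Y) = (-1)²*1 + (-1)²*0.44444444
= 1*1 + 1*0.44444444 = 1.4444444

1.4444444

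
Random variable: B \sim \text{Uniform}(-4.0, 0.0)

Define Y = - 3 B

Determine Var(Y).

For Y = aB + b: Var(Y) = a² * Var(B)
Var(B) = (0 + 4)^2/12 = 1.3333333
Var(Y) = (-3)² * 1.3333333 = 9 * 1.3333333 = 12

12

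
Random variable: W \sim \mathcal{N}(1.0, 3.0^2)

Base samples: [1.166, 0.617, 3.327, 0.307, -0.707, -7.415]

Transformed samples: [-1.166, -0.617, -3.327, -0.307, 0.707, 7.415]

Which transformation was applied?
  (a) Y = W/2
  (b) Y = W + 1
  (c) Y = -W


Checking option (c) Y = -W:
  W = 1.166 -> Y = -1.166 ✓
  W = 0.617 -> Y = -0.617 ✓
  W = 3.327 -> Y = -3.327 ✓
All samples match this transformation.

(c) -W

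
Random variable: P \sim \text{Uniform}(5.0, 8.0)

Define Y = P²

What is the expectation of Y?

E[P²] = Var(P) + (E[P])² = 0.75 + 42.25 = 43

43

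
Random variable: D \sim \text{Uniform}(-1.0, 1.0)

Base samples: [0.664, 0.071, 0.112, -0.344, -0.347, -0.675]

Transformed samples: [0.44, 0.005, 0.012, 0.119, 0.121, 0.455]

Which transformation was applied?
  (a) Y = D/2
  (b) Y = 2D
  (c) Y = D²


Checking option (c) Y = D²:
  D = 0.664 -> Y = 0.44 ✓
  D = 0.071 -> Y = 0.005 ✓
  D = 0.112 -> Y = 0.012 ✓
All samples match this transformation.

(c) D²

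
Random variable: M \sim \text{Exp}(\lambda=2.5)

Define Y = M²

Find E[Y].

Using E[X²] = Var(X) + (E[X])²:
E[M] = 0.4
Var(M) = 1/2.5^2 = 0.16
E[M²] = 0.16 + 0.4² = 0.16 + 0.16 = 0.32

0.32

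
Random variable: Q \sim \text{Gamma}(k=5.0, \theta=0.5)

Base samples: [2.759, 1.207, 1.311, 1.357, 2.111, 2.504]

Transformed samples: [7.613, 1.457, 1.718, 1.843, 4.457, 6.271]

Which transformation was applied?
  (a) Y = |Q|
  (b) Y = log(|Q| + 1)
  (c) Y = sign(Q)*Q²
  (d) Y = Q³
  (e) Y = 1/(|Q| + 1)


Checking option (c) Y = sign(Q)*Q²:
  Q = 2.759 -> Y = 7.613 ✓
  Q = 1.207 -> Y = 1.457 ✓
  Q = 1.311 -> Y = 1.718 ✓
All samples match this transformation.

(c) sign(Q)*Q²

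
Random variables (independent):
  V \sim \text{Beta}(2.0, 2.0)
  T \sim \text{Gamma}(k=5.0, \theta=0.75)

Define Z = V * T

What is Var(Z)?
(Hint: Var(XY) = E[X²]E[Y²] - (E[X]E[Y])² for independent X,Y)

Var(XY) = E[X²]E[Y²] - (E[X]E[Y])²
E[V] = 0.5, Var(V) = 0.05
E[T] = 3.75, Var(T) = 2.8125
E[V²] = 0.05 + 0.5² = 0.3
E[T²] = 2.8125 + 3.75² = 16.875
Var(Z) = 0.3*16.875 - (0.5*3.75)²
= 5.0625 - 3.515625 = 1.546875

1.546875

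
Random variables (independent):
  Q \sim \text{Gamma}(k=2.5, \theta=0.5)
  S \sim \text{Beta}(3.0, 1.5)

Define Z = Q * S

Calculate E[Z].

For independent RVs: E[XY] = E[X]*E[Y]
E[Q] = 1.25
E[S] = 0.66666667
E[Z] = 1.25 * 0.66666667 = 0.83333333

0.83333333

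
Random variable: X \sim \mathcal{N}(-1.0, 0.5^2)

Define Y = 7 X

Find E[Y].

For Y = 7X:
E[Y] = 7 * E[X]
E[X] = -1.0 = -1
E[Y] = 7 * (-1) = -7

-7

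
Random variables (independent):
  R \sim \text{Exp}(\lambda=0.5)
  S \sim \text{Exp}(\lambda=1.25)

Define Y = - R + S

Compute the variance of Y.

For independent RVs: Var(aX + bY) = a²Var(X) + b²Var(Y)
Var(R) = 4
Var(S) = 0.64
Var(Y) = (-1)²*4 + 1²*0.64
= 1*4 + 1*0.64 = 4.64

4.64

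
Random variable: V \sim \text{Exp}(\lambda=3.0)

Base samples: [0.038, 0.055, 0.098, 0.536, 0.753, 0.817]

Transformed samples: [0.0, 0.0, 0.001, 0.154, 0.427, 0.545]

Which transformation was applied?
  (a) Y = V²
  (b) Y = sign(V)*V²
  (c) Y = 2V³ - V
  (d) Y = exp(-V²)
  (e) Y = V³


Checking option (e) Y = V³:
  V = 0.038 -> Y = 0.0 ✓
  V = 0.055 -> Y = 0.0 ✓
  V = 0.098 -> Y = 0.001 ✓
All samples match this transformation.

(e) V³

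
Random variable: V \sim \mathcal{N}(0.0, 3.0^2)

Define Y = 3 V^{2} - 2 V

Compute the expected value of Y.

E[Y] = 3*E[V²] - 2*E[V]
E[V] = 0
E[V²] = Var(V) + (E[V])² = 9 + 0 = 9
E[Y] = 3*9 - 2*0 = 27

27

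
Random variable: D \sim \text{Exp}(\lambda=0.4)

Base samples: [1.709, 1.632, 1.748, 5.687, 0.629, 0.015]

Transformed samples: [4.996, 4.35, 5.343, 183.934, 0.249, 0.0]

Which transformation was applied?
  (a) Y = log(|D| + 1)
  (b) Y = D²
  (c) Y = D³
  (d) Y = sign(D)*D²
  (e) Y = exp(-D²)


Checking option (c) Y = D³:
  D = 1.709 -> Y = 4.996 ✓
  D = 1.632 -> Y = 4.35 ✓
  D = 1.748 -> Y = 5.343 ✓
All samples match this transformation.

(c) D³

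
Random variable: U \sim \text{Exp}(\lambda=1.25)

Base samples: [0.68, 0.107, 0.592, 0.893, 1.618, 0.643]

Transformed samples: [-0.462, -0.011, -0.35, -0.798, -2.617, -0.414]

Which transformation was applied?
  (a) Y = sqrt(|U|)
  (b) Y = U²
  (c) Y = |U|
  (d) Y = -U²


Checking option (d) Y = -U²:
  U = 0.68 -> Y = -0.462 ✓
  U = 0.107 -> Y = -0.011 ✓
  U = 0.592 -> Y = -0.35 ✓
All samples match this transformation.

(d) -U²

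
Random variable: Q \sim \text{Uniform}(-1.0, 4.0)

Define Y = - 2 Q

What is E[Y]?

For Y = -2Q:
E[Y] = -2 * E[Q]
E[Q] = (-1 + 4)/2 = 1.5
E[Y] = -2 * 1.5 = -3

-3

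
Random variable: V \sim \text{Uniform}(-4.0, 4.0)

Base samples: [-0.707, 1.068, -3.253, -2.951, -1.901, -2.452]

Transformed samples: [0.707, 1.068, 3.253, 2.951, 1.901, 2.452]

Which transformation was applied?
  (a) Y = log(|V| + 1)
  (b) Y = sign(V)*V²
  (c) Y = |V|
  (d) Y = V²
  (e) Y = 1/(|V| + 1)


Checking option (c) Y = |V|:
  V = -0.707 -> Y = 0.707 ✓
  V = 1.068 -> Y = 1.068 ✓
  V = -3.253 -> Y = 3.253 ✓
All samples match this transformation.

(c) |V|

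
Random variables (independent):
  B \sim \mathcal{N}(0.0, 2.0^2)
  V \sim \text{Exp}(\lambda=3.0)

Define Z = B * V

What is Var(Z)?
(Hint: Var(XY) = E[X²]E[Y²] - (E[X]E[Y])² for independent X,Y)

Var(XY) = E[X²]E[Y²] - (E[X]E[Y])²
E[B] = 0, Var(B) = 4
E[V] = 0.33333333, Var(V) = 0.11111111
E[B²] = 4 + 0² = 4
E[V²] = 0.11111111 + 0.33333333² = 0.22222222
Var(Z) = 4*0.22222222 - (0*0.33333333)²
= 0.88888889 - 0 = 0.88888889

0.88888889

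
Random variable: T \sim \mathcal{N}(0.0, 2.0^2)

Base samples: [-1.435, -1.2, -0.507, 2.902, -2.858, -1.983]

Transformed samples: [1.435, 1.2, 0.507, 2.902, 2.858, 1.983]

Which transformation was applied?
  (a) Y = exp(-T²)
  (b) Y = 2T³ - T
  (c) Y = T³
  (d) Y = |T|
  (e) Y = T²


Checking option (d) Y = |T|:
  T = -1.435 -> Y = 1.435 ✓
  T = -1.2 -> Y = 1.2 ✓
  T = -0.507 -> Y = 0.507 ✓
All samples match this transformation.

(d) |T|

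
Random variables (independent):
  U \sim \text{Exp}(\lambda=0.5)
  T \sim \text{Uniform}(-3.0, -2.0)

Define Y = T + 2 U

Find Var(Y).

For independent RVs: Var(aX + bY) = a²Var(X) + b²Var(Y)
Var(U) = 4
Var(T) = 0.083333333
Var(Y) = 2²*4 + 1²*0.083333333
= 4*4 + 1*0.083333333 = 16.083333

16.083333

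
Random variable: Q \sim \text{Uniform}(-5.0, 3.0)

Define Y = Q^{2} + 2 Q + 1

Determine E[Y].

E[Y] = 1*E[Q²] + 2*E[Q] + 1
E[Q] = -1
E[Q²] = Var(Q) + (E[Q])² = 5.3333333 + 1 = 6.3333333
E[Y] = 1*6.3333333 + 2*(-1) + 1 = 5.3333333

5.3333333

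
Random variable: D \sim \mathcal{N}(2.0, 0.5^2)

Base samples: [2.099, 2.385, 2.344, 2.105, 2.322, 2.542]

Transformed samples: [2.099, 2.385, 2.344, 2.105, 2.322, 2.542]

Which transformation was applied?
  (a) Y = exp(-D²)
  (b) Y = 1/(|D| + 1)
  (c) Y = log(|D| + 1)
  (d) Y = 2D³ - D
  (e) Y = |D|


Checking option (e) Y = |D|:
  D = 2.099 -> Y = 2.099 ✓
  D = 2.385 -> Y = 2.385 ✓
  D = 2.344 -> Y = 2.344 ✓
All samples match this transformation.

(e) |D|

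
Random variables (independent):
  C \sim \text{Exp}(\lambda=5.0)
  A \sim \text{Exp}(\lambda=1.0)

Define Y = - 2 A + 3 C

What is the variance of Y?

For independent RVs: Var(aX + bY) = a²Var(X) + b²Var(Y)
Var(C) = 0.04
Var(A) = 1
Var(Y) = 3²*0.04 + (-2)²*1
= 9*0.04 + 4*1 = 4.36

4.36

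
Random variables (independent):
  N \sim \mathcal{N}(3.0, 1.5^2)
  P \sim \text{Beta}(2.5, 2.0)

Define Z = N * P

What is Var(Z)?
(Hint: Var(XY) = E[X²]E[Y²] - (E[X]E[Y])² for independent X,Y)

Var(XY) = E[X²]E[Y²] - (E[X]E[Y])²
E[N] = 3, Var(N) = 2.25
E[P] = 0.55555556, Var(P) = 0.044893378
E[N²] = 2.25 + 3² = 11.25
E[P²] = 0.044893378 + 0.55555556² = 0.35353535
Var(Z) = 11.25*0.35353535 - (3*0.55555556)²
= 3.9772727 - 2.7777778 = 1.1994949

1.1994949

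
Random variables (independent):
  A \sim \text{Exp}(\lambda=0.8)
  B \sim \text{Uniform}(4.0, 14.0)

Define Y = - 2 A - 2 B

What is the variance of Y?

For independent RVs: Var(aX + bY) = a²Var(X) + b²Var(Y)
Var(A) = 1.5625
Var(B) = 8.3333333
Var(Y) = (-2)²*1.5625 + (-2)²*8.3333333
= 4*1.5625 + 4*8.3333333 = 39.583333

39.583333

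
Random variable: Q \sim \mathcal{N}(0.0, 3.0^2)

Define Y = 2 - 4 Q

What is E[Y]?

For Y = -4Q + 2:
E[Y] = -4 * E[Q] + 2
E[Q] = 0.0 = 0
E[Y] = -4 * 0 + 2 = 2

2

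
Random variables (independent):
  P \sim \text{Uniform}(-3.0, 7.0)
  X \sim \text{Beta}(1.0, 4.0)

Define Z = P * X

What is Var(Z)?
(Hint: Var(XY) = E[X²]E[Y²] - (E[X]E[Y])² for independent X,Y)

Var(XY) = E[X²]E[Y²] - (E[X]E[Y])²
E[P] = 2, Var(P) = 8.3333333
E[X] = 0.2, Var(X) = 0.026666667
E[P²] = 8.3333333 + 2² = 12.333333
E[X²] = 0.026666667 + 0.2² = 0.066666667
Var(Z) = 12.333333*0.066666667 - (2*0.2)²
= 0.82222222 - 0.16 = 0.66222222

0.66222222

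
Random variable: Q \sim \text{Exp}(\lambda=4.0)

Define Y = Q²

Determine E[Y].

E[Q²] = Var(Q) + (E[Q])² = 0.0625 + 0.0625 = 0.125

0.125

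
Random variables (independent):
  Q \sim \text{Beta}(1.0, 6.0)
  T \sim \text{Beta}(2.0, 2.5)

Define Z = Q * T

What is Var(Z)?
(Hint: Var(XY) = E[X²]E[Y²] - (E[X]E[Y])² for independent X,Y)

Var(XY) = E[X²]E[Y²] - (E[X]E[Y])²
E[Q] = 0.14285714, Var(Q) = 0.015306122
E[T] = 0.44444444, Var(T) = 0.044893378
E[Q²] = 0.015306122 + 0.14285714² = 0.035714286
E[T²] = 0.044893378 + 0.44444444² = 0.24242424
Var(Z) = 0.035714286*0.24242424 - (0.14285714*0.44444444)²
= 0.0086580087 - 0.0040312421 = 0.0046267665

0.0046267665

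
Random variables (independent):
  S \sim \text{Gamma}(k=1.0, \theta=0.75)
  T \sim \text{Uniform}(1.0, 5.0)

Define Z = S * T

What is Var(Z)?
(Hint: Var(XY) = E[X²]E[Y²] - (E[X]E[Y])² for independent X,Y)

Var(XY) = E[X²]E[Y²] - (E[X]E[Y])²
E[S] = 0.75, Var(S) = 0.5625
E[T] = 3, Var(T) = 1.3333333
E[S²] = 0.5625 + 0.75² = 1.125
E[T²] = 1.3333333 + 3² = 10.333333
Var(Z) = 1.125*10.333333 - (0.75*3)²
= 11.625 - 5.0625 = 6.5625

6.5625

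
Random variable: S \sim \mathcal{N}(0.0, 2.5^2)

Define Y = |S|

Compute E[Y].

For X ~ N(0, 2.5²), E[|X|] = sigma * sqrt(2/pi)
= 2.5 * sqrt(2/pi) = 1.9947114

1.9947114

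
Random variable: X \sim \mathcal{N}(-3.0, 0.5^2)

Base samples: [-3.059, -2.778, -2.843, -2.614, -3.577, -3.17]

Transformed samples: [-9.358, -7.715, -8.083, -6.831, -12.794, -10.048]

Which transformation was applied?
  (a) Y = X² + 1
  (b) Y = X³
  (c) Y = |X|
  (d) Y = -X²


Checking option (d) Y = -X²:
  X = -3.059 -> Y = -9.358 ✓
  X = -2.778 -> Y = -7.715 ✓
  X = -2.843 -> Y = -8.083 ✓
All samples match this transformation.

(d) -X²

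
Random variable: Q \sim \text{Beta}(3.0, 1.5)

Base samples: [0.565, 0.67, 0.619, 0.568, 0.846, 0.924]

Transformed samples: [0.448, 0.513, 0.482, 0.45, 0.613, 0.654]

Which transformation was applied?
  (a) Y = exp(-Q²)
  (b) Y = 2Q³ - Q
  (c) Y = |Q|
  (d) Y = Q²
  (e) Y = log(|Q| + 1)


Checking option (e) Y = log(|Q| + 1):
  Q = 0.565 -> Y = 0.448 ✓
  Q = 0.67 -> Y = 0.513 ✓
  Q = 0.619 -> Y = 0.482 ✓
All samples match this transformation.

(e) log(|Q| + 1)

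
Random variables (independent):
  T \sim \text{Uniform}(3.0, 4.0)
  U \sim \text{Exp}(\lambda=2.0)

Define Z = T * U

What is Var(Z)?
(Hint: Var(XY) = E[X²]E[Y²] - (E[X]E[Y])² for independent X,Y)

Var(XY) = E[X²]E[Y²] - (E[X]E[Y])²
E[T] = 3.5, Var(T) = 0.083333333
E[U] = 0.5, Var(U) = 0.25
E[T²] = 0.083333333 + 3.5² = 12.333333
E[U²] = 0.25 + 0.5² = 0.5
Var(Z) = 12.333333*0.5 - (3.5*0.5)²
= 6.1666667 - 3.0625 = 3.1041667

3.1041667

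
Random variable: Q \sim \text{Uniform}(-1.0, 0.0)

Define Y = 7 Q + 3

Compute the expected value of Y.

For Y = 7Q + 3:
E[Y] = 7 * E[Q] + 3
E[Q] = (-1 + 0)/2 = -0.5
E[Y] = 7 * (-0.5) + 3 = -0.5

-0.5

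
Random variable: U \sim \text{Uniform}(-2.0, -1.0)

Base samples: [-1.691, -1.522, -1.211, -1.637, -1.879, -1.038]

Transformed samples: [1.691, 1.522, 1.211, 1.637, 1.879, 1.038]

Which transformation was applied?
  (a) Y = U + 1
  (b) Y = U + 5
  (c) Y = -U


Checking option (c) Y = -U:
  U = -1.691 -> Y = 1.691 ✓
  U = -1.522 -> Y = 1.522 ✓
  U = -1.211 -> Y = 1.211 ✓
All samples match this transformation.

(c) -U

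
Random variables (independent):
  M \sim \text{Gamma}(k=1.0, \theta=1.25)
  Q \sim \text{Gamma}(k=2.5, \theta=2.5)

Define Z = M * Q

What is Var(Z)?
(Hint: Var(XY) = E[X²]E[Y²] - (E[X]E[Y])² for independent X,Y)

Var(XY) = E[X²]E[Y²] - (E[X]E[Y])²
E[M] = 1.25, Var(M) = 1.5625
E[Q] = 6.25, Var(Q) = 15.625
E[M²] = 1.5625 + 1.25² = 3.125
E[Q²] = 15.625 + 6.25² = 54.6875
Var(Z) = 3.125*54.6875 - (1.25*6.25)²
= 170.89844 - 61.035156 = 109.86328

109.86328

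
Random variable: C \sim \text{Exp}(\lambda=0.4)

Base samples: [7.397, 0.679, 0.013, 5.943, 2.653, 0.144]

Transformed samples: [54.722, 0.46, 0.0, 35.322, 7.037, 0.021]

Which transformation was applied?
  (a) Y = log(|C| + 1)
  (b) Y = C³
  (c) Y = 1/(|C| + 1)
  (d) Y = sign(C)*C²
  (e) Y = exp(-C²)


Checking option (d) Y = sign(C)*C²:
  C = 7.397 -> Y = 54.722 ✓
  C = 0.679 -> Y = 0.46 ✓
  C = 0.013 -> Y = 0.0 ✓
All samples match this transformation.

(d) sign(C)*C²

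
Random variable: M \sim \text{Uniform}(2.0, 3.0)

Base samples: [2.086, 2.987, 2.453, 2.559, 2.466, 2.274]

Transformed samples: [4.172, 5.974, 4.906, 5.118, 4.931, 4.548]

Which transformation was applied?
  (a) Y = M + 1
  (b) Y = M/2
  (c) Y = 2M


Checking option (c) Y = 2M:
  M = 2.086 -> Y = 4.172 ✓
  M = 2.987 -> Y = 5.974 ✓
  M = 2.453 -> Y = 4.906 ✓
All samples match this transformation.

(c) 2M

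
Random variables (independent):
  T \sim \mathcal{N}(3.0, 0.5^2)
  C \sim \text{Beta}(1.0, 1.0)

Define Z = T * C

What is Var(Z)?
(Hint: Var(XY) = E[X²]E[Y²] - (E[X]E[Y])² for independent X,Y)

Var(XY) = E[X²]E[Y²] - (E[X]E[Y])²
E[T] = 3, Var(T) = 0.25
E[C] = 0.5, Var(C) = 0.083333333
E[T²] = 0.25 + 3² = 9.25
E[C²] = 0.083333333 + 0.5² = 0.33333333
Var(Z) = 9.25*0.33333333 - (3*0.5)²
= 3.0833333 - 2.25 = 0.83333333

0.83333333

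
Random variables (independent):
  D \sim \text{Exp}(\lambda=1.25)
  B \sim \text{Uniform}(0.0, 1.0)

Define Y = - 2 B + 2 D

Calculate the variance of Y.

For independent RVs: Var(aX + bY) = a²Var(X) + b²Var(Y)
Var(D) = 0.64
Var(B) = 0.083333333
Var(Y) = 2²*0.64 + (-2)²*0.083333333
= 4*0.64 + 4*0.083333333 = 2.8933333

2.8933333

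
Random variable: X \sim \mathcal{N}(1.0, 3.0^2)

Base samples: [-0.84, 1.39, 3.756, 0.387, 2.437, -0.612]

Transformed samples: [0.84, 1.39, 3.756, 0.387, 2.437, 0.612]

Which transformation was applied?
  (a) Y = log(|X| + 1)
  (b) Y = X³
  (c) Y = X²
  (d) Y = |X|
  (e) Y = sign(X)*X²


Checking option (d) Y = |X|:
  X = -0.84 -> Y = 0.84 ✓
  X = 1.39 -> Y = 1.39 ✓
  X = 3.756 -> Y = 3.756 ✓
All samples match this transformation.

(d) |X|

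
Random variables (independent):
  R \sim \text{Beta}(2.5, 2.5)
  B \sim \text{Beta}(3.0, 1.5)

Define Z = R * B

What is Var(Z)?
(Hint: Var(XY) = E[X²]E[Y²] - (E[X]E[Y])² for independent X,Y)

Var(XY) = E[X²]E[Y²] - (E[X]E[Y])²
E[R] = 0.5, Var(R) = 0.041666667
E[B] = 0.66666667, Var(B) = 0.04040404
E[R²] = 0.041666667 + 0.5² = 0.29166667
E[B²] = 0.04040404 + 0.66666667² = 0.48484848
Var(Z) = 0.29166667*0.48484848 - (0.5*0.66666667)²
= 0.14141414 - 0.11111111 = 0.03030303

0.03030303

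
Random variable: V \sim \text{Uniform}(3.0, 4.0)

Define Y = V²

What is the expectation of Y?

Using E[X²] = Var(X) + (E[X])²:
E[V] = 3.5
Var(V) = (4 - 3)^2/12 = 0.083333333
E[V²] = 0.083333333 + 3.5² = 0.083333333 + 12.25 = 12.333333

12.333333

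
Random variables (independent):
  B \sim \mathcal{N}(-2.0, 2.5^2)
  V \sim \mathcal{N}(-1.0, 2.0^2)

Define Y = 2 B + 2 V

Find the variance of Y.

For independent RVs: Var(aX + bY) = a²Var(X) + b²Var(Y)
Var(B) = 6.25
Var(V) = 4
Var(Y) = 2²*6.25 + 2²*4
= 4*6.25 + 4*4 = 41

41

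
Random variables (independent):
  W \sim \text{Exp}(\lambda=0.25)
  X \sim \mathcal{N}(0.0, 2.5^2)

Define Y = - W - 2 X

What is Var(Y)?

For independent RVs: Var(aX + bY) = a²Var(X) + b²Var(Y)
Var(W) = 16
Var(X) = 6.25
Var(Y) = (-1)²*16 + (-2)²*6.25
= 1*16 + 4*6.25 = 41

41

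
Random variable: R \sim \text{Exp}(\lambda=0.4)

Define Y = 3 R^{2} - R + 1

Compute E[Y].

E[Y] = 3*E[R²] - 1*E[R] + 1
E[R] = 2.5
E[R²] = Var(R) + (E[R])² = 6.25 + 6.25 = 12.5
E[Y] = 3*12.5 - 1*2.5 + 1 = 36

36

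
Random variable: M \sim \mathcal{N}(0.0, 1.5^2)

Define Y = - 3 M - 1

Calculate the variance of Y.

For Y = aM + b: Var(Y) = a² * Var(M)
Var(M) = 1.5^2 = 2.25
Var(Y) = (-3)² * 2.25 = 9 * 2.25 = 20.25

20.25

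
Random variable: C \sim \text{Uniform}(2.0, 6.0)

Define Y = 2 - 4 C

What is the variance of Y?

For Y = aC + b: Var(Y) = a² * Var(C)
Var(C) = (6 - 2)^2/12 = 1.3333333
Var(Y) = (-4)² * 1.3333333 = 16 * 1.3333333 = 21.333333

21.333333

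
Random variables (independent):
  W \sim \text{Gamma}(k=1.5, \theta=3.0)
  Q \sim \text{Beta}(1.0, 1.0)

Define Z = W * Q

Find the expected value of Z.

For independent RVs: E[XY] = E[X]*E[Y]
E[W] = 4.5
E[Q] = 0.5
E[Z] = 4.5 * 0.5 = 2.25

2.25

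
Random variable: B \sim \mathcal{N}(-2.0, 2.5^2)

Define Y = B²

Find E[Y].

Using E[X²] = Var(X) + (E[X])²:
E[B] = -2
Var(B) = 2.5^2 = 6.25
E[B²] = 6.25 + (-2)² = 6.25 + 4 = 10.25

10.25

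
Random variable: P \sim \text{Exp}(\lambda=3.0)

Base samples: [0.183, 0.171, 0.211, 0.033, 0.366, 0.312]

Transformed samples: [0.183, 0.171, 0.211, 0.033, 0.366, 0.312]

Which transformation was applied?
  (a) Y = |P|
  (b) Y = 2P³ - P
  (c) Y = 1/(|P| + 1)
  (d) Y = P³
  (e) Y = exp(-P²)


Checking option (a) Y = |P|:
  P = 0.183 -> Y = 0.183 ✓
  P = 0.171 -> Y = 0.171 ✓
  P = 0.211 -> Y = 0.211 ✓
All samples match this transformation.

(a) |P|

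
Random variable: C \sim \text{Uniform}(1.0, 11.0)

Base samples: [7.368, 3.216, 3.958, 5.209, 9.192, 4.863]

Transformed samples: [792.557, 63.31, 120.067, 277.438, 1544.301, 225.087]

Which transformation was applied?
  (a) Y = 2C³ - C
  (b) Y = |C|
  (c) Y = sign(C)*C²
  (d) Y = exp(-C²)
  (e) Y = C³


Checking option (a) Y = 2C³ - C:
  C = 7.368 -> Y = 792.557 ✓
  C = 3.216 -> Y = 63.31 ✓
  C = 3.958 -> Y = 120.067 ✓
All samples match this transformation.

(a) 2C³ - C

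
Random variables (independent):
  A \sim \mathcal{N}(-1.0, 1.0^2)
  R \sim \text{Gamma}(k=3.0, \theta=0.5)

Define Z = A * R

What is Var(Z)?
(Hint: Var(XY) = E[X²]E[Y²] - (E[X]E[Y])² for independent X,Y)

Var(XY) = E[X²]E[Y²] - (E[X]E[Y])²
E[A] = -1, Var(A) = 1
E[R] = 1.5, Var(R) = 0.75
E[A²] = 1 + (-1)² = 2
E[R²] = 0.75 + 1.5² = 3
Var(Z) = 2*3 - (-1*1.5)²
= 6 - 2.25 = 3.75

3.75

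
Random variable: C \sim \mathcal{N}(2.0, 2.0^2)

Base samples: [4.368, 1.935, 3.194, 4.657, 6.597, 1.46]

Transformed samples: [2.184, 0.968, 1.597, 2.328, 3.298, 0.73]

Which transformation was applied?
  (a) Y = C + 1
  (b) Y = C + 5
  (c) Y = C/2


Checking option (c) Y = C/2:
  C = 4.368 -> Y = 2.184 ✓
  C = 1.935 -> Y = 0.968 ✓
  C = 3.194 -> Y = 1.597 ✓
All samples match this transformation.

(c) C/2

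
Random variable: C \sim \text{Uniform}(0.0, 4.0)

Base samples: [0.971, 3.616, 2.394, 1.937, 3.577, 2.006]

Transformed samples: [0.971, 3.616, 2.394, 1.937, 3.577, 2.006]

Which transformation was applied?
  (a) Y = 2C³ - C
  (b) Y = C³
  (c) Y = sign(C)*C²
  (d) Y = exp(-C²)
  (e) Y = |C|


Checking option (e) Y = |C|:
  C = 0.971 -> Y = 0.971 ✓
  C = 3.616 -> Y = 3.616 ✓
  C = 2.394 -> Y = 2.394 ✓
All samples match this transformation.

(e) |C|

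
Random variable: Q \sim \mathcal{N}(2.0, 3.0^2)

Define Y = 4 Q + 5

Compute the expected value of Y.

For Y = 4Q + 5:
E[Y] = 4 * E[Q] + 5
E[Q] = 2.0 = 2
E[Y] = 4 * 2 + 5 = 13

13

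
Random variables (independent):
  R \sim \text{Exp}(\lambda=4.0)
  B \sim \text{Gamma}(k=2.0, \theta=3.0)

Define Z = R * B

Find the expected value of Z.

For independent RVs: E[XY] = E[X]*E[Y]
E[R] = 0.25
E[B] = 6
E[Z] = 0.25 * 6 = 1.5

1.5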